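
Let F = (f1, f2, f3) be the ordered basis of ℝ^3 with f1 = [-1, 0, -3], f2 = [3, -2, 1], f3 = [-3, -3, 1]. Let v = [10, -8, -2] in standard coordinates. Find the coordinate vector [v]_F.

[2, 4, 0]

[v]_F is the unique c with M c = v, where M has columns f1, ..., f3.
Row-reducing the augmented matrix [M | v] gives c = (2, 4, 0).
Check: 2f1 + 4f2 + 0·f3 = [10, -8, -2].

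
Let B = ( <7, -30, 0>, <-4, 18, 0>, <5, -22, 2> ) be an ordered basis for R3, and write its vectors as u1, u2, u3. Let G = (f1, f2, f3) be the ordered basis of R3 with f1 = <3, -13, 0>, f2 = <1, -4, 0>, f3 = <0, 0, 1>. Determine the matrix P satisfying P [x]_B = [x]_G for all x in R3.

[[2, -2, 2], [1, 2, -1], [0, 0, 2]]

Column j of P is [uj]_G, since P maps B-coordinates to G-coordinates.
Expressing u1 in G: u1 = 2f1 + f2 + 0·f3, so column 1 of P is <2, 1, 0>.
Doing the same for each uj gives P = [[2, -2, 2], [1, 2, -1], [0, 0, 2]].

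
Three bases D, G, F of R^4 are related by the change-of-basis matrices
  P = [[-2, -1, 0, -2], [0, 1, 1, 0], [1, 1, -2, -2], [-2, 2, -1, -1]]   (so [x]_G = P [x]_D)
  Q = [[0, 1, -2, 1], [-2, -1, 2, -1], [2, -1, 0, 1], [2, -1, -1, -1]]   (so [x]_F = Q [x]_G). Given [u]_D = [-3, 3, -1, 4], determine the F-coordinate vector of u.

Composing the changes, [u]_F = Q P [u]_D.
Q P = [[-4, 1, 4, 3], [8, 1, -4, 1], [-6, -1, -2, -5], [-3, -6, 2, -1]]; applying this to [-3, 3, -1, 4] gives [23, -13, -3, -15].

[23, -13, -3, -15]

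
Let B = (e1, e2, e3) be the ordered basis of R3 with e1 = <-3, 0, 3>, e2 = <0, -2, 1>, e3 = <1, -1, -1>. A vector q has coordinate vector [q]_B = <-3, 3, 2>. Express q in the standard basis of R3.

<11, -8, -8>

The coordinates say q = -3e1 + 3e2 + 2e3; adding the scaled basis vectors gives <11, -8, -8>.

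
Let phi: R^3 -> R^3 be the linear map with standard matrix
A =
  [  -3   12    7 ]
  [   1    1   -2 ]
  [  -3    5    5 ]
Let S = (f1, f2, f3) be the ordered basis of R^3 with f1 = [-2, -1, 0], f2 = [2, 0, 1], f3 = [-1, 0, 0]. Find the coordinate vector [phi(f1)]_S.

[3, 1, 2]

Compute phi(f1) = A f1 = [-6, -3, 1] in standard coordinates.
Then write this in S-coordinates: solve for y in y_1 f1 + ... + y_3 f3 = [-6, -3, 1].
This gives y = [3, 1, 2], which is column 1 of [phi]_S.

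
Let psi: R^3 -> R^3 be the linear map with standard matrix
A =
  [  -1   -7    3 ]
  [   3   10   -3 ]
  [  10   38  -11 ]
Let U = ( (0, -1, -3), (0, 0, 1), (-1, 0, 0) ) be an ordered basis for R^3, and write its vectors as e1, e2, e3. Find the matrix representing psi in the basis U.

Let P have columns e1, ..., e3. Then [psi]_U = P^(-1) A P.
Here det P = 1, so P^(-1) is integer; computing A P first and then P^(-1)(A P) gives [[1, 3, 3], [-2, -2, -1], [2, -3, -1]].

[[1, 3, 3], [-2, -2, -1], [2, -3, -1]]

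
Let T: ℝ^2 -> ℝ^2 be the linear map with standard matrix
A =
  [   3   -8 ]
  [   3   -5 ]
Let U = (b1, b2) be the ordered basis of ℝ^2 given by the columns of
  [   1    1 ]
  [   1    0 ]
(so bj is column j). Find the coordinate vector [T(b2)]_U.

Compute T(b2) = A b2 = [3, 3] in standard coordinates.
Then write this in U-coordinates: solve for y in y_1 b1 + y_2 b2 = [3, 3].
This gives y = [3, 0], which is column 2 of [T]_U.

[3, 0]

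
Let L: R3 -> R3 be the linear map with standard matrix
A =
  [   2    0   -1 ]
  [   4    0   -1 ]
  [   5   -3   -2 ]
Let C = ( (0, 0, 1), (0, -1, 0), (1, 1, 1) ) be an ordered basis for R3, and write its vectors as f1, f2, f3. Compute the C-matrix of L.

[[-1, 3, -1], [0, 0, -2], [-1, 0, 1]]

Let P have columns f1, ..., f3. Then [L]_C = P^(-1) A P.
Here det P = 1, so P^(-1) is integer; computing A P first and then P^(-1)(A P) gives [[-1, 3, -1], [0, 0, -2], [-1, 0, 1]].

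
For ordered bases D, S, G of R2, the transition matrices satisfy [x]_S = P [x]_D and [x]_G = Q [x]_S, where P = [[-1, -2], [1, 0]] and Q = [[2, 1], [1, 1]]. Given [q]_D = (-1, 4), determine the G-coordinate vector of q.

(-15, -8)

Composing the changes, [q]_G = Q P [q]_D.
Q P = [[-1, -4], [0, -2]]; applying this to (-1, 4) gives (-15, -8).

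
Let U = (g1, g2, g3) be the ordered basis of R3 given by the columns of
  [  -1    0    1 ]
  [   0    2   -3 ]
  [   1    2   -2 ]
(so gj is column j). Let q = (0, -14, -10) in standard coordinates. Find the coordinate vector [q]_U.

We seek scalars with c_1 g1 + ... + c_3 g3 = q; equivalently solve M c = q where the columns of M are g1, ..., g3.
Row-reducing the augmented matrix [M | q] gives c = (2, -4, 2).
Check: 2g1 - 4g2 + 2g3 = (0, -14, -10).

(2, -4, 2)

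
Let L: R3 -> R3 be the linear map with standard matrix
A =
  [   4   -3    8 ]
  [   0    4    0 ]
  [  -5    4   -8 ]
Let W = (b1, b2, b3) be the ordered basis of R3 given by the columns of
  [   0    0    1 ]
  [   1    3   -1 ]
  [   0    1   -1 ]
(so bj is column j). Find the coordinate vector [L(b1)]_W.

[-2, 1, -3]

Column 1 of [L]_W is the W-coordinate vector of L(b1).
In standard coordinates L(b1) = A b1 = [-3, 4, 4].
Converting to W: [-3, 4, 4] = -2b1 + b2 - 3b3, so the coordinate vector is [-2, 1, -3].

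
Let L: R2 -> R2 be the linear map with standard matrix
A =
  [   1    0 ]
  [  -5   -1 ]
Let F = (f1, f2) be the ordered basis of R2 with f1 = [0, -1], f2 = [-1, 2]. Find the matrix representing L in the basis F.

Let P have columns f1, f2. Then [L]_F = P^(-1) A P.
Here det P = -1, so P^(-1) is integer; computing A P first and then P^(-1)(A P) gives [[-1, -1], [0, 1]].

[[-1, -1], [0, 1]]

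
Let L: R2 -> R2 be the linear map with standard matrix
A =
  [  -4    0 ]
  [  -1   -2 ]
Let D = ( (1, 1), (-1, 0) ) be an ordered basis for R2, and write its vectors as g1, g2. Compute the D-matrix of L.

[[-3, 1], [1, -3]]

The j-th column of [L]_D is [L(gj)]_D.
L(g1) = A g1 = (-4, -3) = -3g1 + g2, so column 1 is (-3, 1).
Repeating for g2 and assembling the columns gives [[-3, 1], [1, -3]].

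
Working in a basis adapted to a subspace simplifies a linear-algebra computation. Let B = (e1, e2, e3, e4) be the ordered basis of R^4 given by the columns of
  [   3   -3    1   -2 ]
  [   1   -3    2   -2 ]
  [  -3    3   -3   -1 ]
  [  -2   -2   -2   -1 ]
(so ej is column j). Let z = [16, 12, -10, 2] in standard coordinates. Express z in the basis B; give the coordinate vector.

[2, -2, 0, -2]

Write z = c_1 e1 + ... + c_4 e4 and solve for the c_i.
Gaussian elimination on [M | z] yields c = (2, -2, 0, -2).
Check: 2e1 - 2e2 + 0·e3 - 2e4 = [16, 12, -10, 2].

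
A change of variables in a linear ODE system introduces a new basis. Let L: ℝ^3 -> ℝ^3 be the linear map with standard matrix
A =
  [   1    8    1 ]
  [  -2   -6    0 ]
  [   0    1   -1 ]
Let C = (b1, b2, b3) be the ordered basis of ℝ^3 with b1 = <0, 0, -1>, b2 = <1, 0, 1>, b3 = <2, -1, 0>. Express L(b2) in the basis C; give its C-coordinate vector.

Column 2 of [L]_C is the C-coordinate vector of L(b2).
In standard coordinates L(b2) = A b2 = <2, -2, -1>.
Converting to C: <2, -2, -1> = -b1 - 2b2 + 2b3, so the coordinate vector is <-1, -2, 2>.

<-1, -2, 2>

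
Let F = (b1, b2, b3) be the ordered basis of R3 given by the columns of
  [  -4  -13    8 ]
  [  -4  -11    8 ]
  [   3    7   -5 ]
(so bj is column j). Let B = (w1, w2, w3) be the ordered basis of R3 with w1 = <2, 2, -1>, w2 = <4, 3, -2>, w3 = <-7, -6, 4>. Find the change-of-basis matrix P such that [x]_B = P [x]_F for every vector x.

[[1, -1, 1], [2, -1, -2], [2, 1, -2]]

Let M have columns bj and N have columns wj. Then for every x, N [x]_B = x = M [x]_F, so P = N^(-1) M.
Since det N = -1, N^(-1) has integer entries; multiplying gives P = [[1, -1, 1], [2, -1, -2], [2, 1, -2]].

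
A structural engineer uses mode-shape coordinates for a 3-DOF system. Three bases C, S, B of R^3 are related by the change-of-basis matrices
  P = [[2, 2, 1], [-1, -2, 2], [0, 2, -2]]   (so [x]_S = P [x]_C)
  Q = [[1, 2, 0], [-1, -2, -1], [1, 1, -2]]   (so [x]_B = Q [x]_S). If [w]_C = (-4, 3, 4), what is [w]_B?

(14, -12, 12)

Apply P to get S-coordinates (2, 6, -2), then Q to get B-coordinates.
The result is [w]_B = (14, -12, 12).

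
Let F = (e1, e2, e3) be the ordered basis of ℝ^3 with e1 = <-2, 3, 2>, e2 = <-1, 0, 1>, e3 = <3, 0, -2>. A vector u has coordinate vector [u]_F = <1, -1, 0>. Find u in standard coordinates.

<-1, 3, 1>

u = M [u]_F, where M has columns e1, ..., e3.
Carrying out the matrix-vector product, u = <-1, 3, 1>.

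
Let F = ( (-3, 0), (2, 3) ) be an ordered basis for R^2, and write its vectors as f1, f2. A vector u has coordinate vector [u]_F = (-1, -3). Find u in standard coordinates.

(-3, -9)

The coordinates say u = -f1 - 3f2; adding the scaled basis vectors gives (-3, -9).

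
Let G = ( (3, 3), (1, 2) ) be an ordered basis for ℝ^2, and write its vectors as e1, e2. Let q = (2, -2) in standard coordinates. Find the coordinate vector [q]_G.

We seek scalars with c_1 e1 + c_2 e2 = q; equivalently solve M c = q where the columns of M are e1, e2.
System: 3c_1 + c_2 = 2, 3c_1 + 2c_2 = -2; solving gives c_1 = 2, c_2 = -4.
Check: 2e1 - 4e2 = (2, -2).

(2, -4)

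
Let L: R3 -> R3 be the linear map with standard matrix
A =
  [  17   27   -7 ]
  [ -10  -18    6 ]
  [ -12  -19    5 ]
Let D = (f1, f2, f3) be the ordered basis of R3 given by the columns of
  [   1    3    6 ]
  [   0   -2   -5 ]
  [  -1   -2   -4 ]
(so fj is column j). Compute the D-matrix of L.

[[3, 2, 1], [3, 3, 2], [2, 0, -2]]

Let P have columns f1, ..., f3. Then [L]_D = P^(-1) A P.
Here det P = 1, so P^(-1) is integer; computing A P first and then P^(-1)(A P) gives [[3, 2, 1], [3, 3, 2], [2, 0, -2]].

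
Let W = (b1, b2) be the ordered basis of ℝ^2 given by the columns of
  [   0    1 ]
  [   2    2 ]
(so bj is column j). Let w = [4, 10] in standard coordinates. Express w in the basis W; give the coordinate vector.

We seek scalars with c_1 b1 + c_2 b2 = w; equivalently solve M c = w where the columns of M are b1, b2.
System: 0c_1 + c_2 = 4, 2c_1 + 2c_2 = 10; solving gives c_1 = 1, c_2 = 4.
Check: b1 + 4b2 = [4, 10].

[1, 4]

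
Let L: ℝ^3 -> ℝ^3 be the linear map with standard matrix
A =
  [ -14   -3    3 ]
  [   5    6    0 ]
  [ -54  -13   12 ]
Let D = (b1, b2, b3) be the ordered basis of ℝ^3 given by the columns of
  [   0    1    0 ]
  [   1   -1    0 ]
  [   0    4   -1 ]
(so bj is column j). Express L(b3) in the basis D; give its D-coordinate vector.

(-3, -3, 0)

Column 3 of [L]_D is the D-coordinate vector of L(b3).
In standard coordinates L(b3) = A b3 = (-3, 0, -12).
Converting to D: (-3, 0, -12) = -3b1 - 3b2 + 0·b3, so the coordinate vector is (-3, -3, 0).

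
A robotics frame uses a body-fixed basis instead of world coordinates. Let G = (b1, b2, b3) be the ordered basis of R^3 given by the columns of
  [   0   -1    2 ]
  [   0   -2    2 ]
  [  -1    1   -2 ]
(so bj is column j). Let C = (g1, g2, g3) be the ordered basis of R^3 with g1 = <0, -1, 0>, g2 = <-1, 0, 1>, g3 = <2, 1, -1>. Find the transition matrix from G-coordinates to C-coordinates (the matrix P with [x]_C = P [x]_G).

[[-1, 2, -2], [-2, 1, -2], [-1, 0, 0]]

Take x = bj: its G-coordinates are the j-th standard unit vector, so P e_j — column j of P — equals [bj]_C.
b1 = -g1 - 2g2 - g3, giving column 1 = <-1, -2, -1>; repeating for each j gives P = [[-1, 2, -2], [-2, 1, -2], [-1, 0, 0]].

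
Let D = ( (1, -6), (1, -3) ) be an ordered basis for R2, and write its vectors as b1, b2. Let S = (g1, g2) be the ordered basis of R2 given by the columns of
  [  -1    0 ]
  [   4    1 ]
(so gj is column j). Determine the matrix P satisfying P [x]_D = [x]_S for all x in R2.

Let M have columns bj and N have columns gj. Then for every x, N [x]_S = x = M [x]_D, so P = N^(-1) M.
Since det N = -1, N^(-1) has integer entries; multiplying gives P = [[-1, -1], [-2, 1]].

[[-1, -1], [-2, 1]]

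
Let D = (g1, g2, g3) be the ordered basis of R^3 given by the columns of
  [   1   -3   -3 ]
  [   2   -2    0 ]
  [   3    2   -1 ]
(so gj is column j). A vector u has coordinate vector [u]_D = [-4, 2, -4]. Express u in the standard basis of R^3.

[2, -12, -4]

The coordinates say u = -4g1 + 2g2 - 4g3; adding the scaled basis vectors gives [2, -12, -4].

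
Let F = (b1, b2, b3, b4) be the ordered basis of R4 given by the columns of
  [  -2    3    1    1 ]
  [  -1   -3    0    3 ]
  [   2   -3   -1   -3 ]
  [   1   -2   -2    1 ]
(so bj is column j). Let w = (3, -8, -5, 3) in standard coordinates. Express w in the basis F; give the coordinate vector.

(2, 3, -3, 1)

[w]_F is the unique c with M c = w, where M has columns b1, ..., b4.
Solving this 4x4 system gives c = (2, 3, -3, 1).
Check: 2b1 + 3b2 - 3b3 + b4 = (3, -8, -5, 3).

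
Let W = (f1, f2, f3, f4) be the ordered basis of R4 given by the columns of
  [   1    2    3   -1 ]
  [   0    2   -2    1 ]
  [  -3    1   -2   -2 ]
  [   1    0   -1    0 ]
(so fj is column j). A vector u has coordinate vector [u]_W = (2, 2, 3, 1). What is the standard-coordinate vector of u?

(14, -1, -12, -1)

The coordinates say u = 2f1 + 2f2 + 3f3 + f4; adding the scaled basis vectors gives (14, -1, -12, -1).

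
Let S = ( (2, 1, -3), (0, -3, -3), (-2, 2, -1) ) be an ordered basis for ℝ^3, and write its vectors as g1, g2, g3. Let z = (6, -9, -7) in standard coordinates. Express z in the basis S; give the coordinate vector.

We seek scalars with c_1 g1 + ... + c_3 g3 = z; equivalently solve M c = z where the columns of M are g1, ..., g3.
Gaussian elimination on [M | z] yields c = (1, 2, -2).
Check: g1 + 2g2 - 2g3 = (6, -9, -7).

(1, 2, -2)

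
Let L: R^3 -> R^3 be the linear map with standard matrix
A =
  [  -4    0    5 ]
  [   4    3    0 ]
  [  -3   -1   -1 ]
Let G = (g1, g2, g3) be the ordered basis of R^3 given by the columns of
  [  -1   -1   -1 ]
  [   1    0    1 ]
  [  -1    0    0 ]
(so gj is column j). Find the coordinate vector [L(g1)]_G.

Compute L(g1) = A g1 = <-1, -1, 3> in standard coordinates.
Then write this in G-coordinates: solve for y in y_1 g1 + ... + y_3 g3 = <-1, -1, 3>.
This gives y = <-3, 2, 2>, which is column 1 of [L]_G.

<-3, 2, 2>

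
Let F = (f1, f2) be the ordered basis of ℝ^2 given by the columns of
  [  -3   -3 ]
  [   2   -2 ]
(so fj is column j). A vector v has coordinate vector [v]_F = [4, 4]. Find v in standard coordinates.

[-24, 0]

v = M [v]_F, where M has columns f1, f2.
Carrying out the matrix-vector product, v = [-24, 0].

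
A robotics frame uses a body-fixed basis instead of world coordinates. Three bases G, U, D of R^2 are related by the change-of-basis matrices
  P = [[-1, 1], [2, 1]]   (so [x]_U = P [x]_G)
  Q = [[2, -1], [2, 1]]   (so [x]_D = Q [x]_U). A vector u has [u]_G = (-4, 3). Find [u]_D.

Apply P to get U-coordinates (7, -5), then Q to get D-coordinates.
The result is [u]_D = (19, 9).

(19, 9)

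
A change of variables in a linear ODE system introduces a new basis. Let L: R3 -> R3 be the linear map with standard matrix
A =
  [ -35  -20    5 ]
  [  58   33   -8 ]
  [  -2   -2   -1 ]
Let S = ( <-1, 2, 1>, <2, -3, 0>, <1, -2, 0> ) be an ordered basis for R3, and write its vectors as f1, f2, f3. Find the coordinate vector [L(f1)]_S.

Compute L(f1) = A f1 = <0, 0, -3> in standard coordinates.
Then write this in S-coordinates: solve for y in y_1 f1 + ... + y_3 f3 = <0, 0, -3>.
This gives y = <-3, 0, -3>, which is column 1 of [L]_S.

<-3, 0, -3>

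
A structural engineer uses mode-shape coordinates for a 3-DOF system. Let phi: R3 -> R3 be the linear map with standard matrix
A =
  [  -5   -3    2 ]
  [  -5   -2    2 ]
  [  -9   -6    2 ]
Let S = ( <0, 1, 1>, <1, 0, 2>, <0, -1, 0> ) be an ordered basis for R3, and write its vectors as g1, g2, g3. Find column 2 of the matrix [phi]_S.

Compute phi(g2) = A g2 = <-1, -1, -5> in standard coordinates.
Then write this in S-coordinates: solve for y in y_1 g1 + ... + y_3 g3 = <-1, -1, -5>.
This gives y = <-3, -1, -2>, which is column 2 of [phi]_S.

<-3, -1, -2>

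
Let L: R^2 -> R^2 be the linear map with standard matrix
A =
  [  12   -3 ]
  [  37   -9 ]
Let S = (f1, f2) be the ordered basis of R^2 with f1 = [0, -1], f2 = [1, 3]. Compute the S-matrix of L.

Let P have columns f1, f2. Then [L]_S = P^(-1) A P.
Here det P = 1, so P^(-1) is integer; computing A P first and then P^(-1)(A P) gives [[0, -1], [3, 3]].

[[0, -1], [3, 3]]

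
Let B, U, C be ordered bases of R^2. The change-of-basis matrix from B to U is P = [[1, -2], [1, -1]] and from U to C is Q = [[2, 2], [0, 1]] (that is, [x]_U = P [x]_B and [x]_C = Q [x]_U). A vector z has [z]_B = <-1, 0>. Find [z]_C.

Composing the changes, [z]_C = Q P [z]_B.
Q P = [[4, -6], [1, -1]]; applying this to <-1, 0> gives <-4, -1>.

<-4, -1>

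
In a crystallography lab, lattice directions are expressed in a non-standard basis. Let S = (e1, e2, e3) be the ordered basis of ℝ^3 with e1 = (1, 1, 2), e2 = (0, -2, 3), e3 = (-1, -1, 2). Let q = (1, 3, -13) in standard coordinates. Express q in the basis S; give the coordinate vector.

(-2, -1, -3)

[q]_S is the unique c with M c = q, where M has columns e1, ..., e3.
Row-reducing the augmented matrix [M | q] gives c = (-2, -1, -3).
Check: -2e1 - e2 - 3e3 = (1, 3, -13).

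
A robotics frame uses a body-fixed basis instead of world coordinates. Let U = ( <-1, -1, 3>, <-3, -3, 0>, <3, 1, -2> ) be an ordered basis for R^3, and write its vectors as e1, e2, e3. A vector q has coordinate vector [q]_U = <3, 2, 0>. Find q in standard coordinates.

The coordinates say q = 3e1 + 2e2 + 0·e3; adding the scaled basis vectors gives <-9, -9, 9>.

<-9, -9, 9>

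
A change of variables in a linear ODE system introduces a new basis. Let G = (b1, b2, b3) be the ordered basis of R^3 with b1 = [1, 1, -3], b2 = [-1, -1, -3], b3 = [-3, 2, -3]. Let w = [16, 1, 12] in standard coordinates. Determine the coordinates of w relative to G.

[w]_G is the unique c with M c = w, where M has columns b1, ..., b3.
Solving this 3x3 system gives c = (3, -4, -3).
Check: 3b1 - 4b2 - 3b3 = [16, 1, 12].

[3, -4, -3]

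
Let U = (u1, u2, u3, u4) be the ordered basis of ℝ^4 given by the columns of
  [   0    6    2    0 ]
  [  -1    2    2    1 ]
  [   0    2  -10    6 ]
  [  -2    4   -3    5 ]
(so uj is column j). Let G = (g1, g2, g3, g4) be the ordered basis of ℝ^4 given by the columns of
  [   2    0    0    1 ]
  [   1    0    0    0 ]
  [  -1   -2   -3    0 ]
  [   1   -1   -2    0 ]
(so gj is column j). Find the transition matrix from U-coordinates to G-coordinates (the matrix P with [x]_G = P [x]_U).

Column j of P is [uj]_G, since P maps U-coordinates to G-coordinates.
Expressing u1 in G: u1 = -g1 - g2 + g3 + 2g4, so column 1 of P is (-1, -1, 1, 2).
Doing the same for each uj gives P = [[-1, 2, 2, 1], [-1, -2, 1, -2], [1, 0, 2, -1], [2, 2, -2, -2]].

[[-1, 2, 2, 1], [-1, -2, 1, -2], [1, 0, 2, -1], [2, 2, -2, -2]]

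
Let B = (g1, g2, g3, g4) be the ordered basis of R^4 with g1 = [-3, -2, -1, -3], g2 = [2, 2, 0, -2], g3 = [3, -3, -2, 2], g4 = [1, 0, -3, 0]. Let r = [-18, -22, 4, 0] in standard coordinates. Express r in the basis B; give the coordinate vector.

[4, -4, 2, -4]

We seek scalars with c_1 g1 + ... + c_4 g4 = r; equivalently solve M c = r where the columns of M are g1, ..., g4.
Solving this 4x4 system gives c = (4, -4, 2, -4).
Check: 4g1 - 4g2 + 2g3 - 4g4 = [-18, -22, 4, 0].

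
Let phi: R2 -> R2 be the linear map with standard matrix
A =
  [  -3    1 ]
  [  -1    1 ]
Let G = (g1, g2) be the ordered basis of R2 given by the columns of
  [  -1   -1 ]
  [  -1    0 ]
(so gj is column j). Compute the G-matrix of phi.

With P the matrix whose columns are g1, g2, [phi]_G = P^(-1) A P.
Column by column: phi(g1) = A g1 = [2, 0]; its G-coordinates [0, -2] give column 1.
Continuing for each basis vector yields [phi]_G = [[0, -1], [-2, -2]].

[[0, -1], [-2, -2]]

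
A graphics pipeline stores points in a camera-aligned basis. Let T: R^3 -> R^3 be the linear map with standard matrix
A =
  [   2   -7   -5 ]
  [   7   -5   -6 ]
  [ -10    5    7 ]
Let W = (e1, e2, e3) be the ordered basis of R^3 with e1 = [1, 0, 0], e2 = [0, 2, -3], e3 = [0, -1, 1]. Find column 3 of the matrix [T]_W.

[2, -1, -1]

Column 3 of [T]_W is the W-coordinate vector of T(e3).
In standard coordinates T(e3) = A e3 = [2, -1, 2].
Converting to W: [2, -1, 2] = 2e1 - e2 - e3, so the coordinate vector is [2, -1, -1].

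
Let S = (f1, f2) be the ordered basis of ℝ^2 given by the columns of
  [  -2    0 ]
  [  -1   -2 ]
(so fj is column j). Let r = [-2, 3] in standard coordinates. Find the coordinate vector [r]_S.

Write r = c_1 f1 + c_2 f2 and solve for the c_i.
System: -2c_1 + 0c_2 = -2, -c_1 - 2c_2 = 3; solving gives c_1 = 1, c_2 = -2.
Check: f1 - 2f2 = [-2, 3].

[1, -2]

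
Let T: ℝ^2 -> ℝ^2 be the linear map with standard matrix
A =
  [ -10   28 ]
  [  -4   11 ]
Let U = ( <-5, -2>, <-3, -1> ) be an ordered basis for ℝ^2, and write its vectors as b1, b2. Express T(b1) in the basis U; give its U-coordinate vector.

Column 1 of [T]_U is the U-coordinate vector of T(b1).
In standard coordinates T(b1) = A b1 = <-6, -2>.
Converting to U: <-6, -2> = 0·b1 + 2b2, so the coordinate vector is <0, 2>.

<0, 2>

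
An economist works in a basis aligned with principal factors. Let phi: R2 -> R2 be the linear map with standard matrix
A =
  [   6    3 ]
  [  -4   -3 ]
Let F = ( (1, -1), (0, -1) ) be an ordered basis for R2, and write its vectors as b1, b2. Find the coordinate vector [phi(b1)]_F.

(3, -2)

Column 1 of [phi]_F is the F-coordinate vector of phi(b1).
In standard coordinates phi(b1) = A b1 = (3, -1).
Converting to F: (3, -1) = 3b1 - 2b2, so the coordinate vector is (3, -2).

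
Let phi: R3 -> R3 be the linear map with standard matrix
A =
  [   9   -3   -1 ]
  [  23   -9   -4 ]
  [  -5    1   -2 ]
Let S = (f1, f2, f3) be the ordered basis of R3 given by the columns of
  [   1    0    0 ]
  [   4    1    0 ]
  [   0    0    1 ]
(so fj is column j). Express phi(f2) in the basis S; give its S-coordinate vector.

Column 2 of [phi]_S is the S-coordinate vector of phi(f2).
In standard coordinates phi(f2) = A f2 = [-3, -9, 1].
Converting to S: [-3, -9, 1] = -3f1 + 3f2 + f3, so the coordinate vector is [-3, 3, 1].

[-3, 3, 1]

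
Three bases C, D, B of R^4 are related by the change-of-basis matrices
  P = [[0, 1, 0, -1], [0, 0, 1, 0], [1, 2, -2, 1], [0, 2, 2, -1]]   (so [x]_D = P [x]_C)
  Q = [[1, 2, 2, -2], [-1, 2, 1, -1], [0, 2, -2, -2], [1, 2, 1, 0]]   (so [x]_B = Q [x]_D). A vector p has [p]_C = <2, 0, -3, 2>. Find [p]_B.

<28, 14, -10, 2>

Apply P to get D-coordinates <-2, -3, 10, -8>, then Q to get B-coordinates.
The result is [p]_B = <28, 14, -10, 2>.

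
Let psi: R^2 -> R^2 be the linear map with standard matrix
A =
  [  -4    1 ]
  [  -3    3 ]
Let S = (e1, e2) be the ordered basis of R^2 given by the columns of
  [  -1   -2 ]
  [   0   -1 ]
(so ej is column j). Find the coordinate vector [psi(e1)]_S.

Column 1 of [psi]_S is the S-coordinate vector of psi(e1).
In standard coordinates psi(e1) = A e1 = <4, 3>.
Converting to S: <4, 3> = 2e1 - 3e2, so the coordinate vector is <2, -3>.

<2, -3>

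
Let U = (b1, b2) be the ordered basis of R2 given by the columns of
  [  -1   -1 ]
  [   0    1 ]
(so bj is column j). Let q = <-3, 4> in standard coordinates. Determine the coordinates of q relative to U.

<-1, 4>

[q]_U is the unique c with M c = q, where M has columns b1, b2.
System: -c_1 - c_2 = -3, 0c_1 + c_2 = 4; solving gives c_1 = -1, c_2 = 4.
Check: -b1 + 4b2 = <-3, 4>.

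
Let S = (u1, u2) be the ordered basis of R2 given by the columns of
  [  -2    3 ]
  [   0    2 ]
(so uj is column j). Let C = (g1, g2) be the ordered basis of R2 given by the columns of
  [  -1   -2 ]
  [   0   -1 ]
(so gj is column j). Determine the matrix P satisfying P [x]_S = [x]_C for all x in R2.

Take x = uj: its S-coordinates are the j-th standard unit vector, so P e_j — column j of P — equals [uj]_C.
u1 = 2g1 + 0·g2, giving column 1 = <2, 0>; repeating for each j gives P = [[2, 1], [0, -2]].

[[2, 1], [0, -2]]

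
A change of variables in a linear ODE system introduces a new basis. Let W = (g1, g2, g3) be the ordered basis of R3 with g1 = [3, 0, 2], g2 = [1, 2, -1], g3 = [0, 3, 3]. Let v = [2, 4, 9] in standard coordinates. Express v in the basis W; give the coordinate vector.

[1, -1, 2]

[v]_W is the unique c with M c = v, where M has columns g1, ..., g3.
Solving this 3x3 system gives c = (1, -1, 2).
Check: g1 - g2 + 2g3 = [2, 4, 9].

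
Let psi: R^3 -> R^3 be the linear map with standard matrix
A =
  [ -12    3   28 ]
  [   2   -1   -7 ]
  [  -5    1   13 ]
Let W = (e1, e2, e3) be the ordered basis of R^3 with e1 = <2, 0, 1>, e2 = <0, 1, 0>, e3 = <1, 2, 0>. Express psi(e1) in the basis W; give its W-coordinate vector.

Compute psi(e1) = A e1 = <4, -3, 3> in standard coordinates.
Then write this in W-coordinates: solve for y in y_1 e1 + ... + y_3 e3 = <4, -3, 3>.
This gives y = <3, 1, -2>, which is column 1 of [psi]_W.

<3, 1, -2>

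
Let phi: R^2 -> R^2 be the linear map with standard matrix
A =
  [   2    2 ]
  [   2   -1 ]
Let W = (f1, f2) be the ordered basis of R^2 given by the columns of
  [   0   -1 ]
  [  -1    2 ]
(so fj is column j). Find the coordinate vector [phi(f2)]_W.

Column 2 of [phi]_W is the W-coordinate vector of phi(f2).
In standard coordinates phi(f2) = A f2 = [2, -4].
Converting to W: [2, -4] = 0·f1 - 2f2, so the coordinate vector is [0, -2].

[0, -2]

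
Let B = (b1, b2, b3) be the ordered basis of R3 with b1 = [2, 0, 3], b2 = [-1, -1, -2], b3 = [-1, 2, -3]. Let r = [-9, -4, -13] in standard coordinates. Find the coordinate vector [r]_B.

[-4, 2, -1]

Write r = c_1 b1 + ... + c_3 b3 and solve for the c_i.
Row-reducing the augmented matrix [M | r] gives c = (-4, 2, -1).
Check: -4b1 + 2b2 - b3 = [-9, -4, -13].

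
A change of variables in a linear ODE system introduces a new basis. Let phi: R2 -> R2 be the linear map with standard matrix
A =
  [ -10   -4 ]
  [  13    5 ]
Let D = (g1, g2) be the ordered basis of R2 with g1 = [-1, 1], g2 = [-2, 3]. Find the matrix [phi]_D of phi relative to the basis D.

[[-2, -2], [-2, -3]]

Let P have columns g1, g2. Then [phi]_D = P^(-1) A P.
Here det P = -1, so P^(-1) is integer; computing A P first and then P^(-1)(A P) gives [[-2, -2], [-2, -3]].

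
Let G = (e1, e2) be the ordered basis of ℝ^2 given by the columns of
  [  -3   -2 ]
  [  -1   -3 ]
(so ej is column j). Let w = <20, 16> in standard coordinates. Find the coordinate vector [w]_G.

<-4, -4>

Write w = c_1 e1 + c_2 e2 and solve for the c_i.
System: -3c_1 - 2c_2 = 20, -c_1 - 3c_2 = 16; solving gives c_1 = -4, c_2 = -4.
Check: -4e1 - 4e2 = <20, 16>.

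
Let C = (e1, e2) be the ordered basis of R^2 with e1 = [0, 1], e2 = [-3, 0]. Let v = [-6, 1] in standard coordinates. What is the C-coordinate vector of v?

We seek scalars with c_1 e1 + c_2 e2 = v; equivalently solve M c = v where the columns of M are e1, e2.
System: 0c_1 - 3c_2 = -6, c_1 + 0c_2 = 1; solving gives c_1 = 1, c_2 = 2.
Check: e1 + 2e2 = [-6, 1].

[1, 2]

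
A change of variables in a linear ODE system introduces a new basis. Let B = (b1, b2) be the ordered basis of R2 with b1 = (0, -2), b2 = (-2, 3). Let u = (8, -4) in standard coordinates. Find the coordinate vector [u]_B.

(-4, -4)

We seek scalars with c_1 b1 + c_2 b2 = u; equivalently solve M c = u where the columns of M are b1, b2.
System: 0c_1 - 2c_2 = 8, -2c_1 + 3c_2 = -4; solving gives c_1 = -4, c_2 = -4.
Check: -4b1 - 4b2 = (8, -4).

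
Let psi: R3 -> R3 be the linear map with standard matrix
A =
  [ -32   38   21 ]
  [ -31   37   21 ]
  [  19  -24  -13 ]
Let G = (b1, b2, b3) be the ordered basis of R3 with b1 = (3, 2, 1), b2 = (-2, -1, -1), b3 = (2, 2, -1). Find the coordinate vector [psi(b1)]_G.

Compute psi(b1) = A b1 = (1, 2, -4) in standard coordinates.
Then write this in G-coordinates: solve for y in y_1 b1 + ... + y_3 b3 = (1, 2, -4).
This gives y = (-3, -2, 3), which is column 1 of [psi]_G.

(-3, -2, 3)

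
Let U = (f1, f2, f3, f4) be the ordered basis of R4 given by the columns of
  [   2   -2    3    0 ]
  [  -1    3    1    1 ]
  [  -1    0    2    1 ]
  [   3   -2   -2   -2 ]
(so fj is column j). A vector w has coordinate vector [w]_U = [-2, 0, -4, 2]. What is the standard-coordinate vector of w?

w = M [w]_U, where M has columns f1, ..., f4.
Carrying out the matrix-vector product, w = [-16, 0, -4, -2].

[-16, 0, -4, -2]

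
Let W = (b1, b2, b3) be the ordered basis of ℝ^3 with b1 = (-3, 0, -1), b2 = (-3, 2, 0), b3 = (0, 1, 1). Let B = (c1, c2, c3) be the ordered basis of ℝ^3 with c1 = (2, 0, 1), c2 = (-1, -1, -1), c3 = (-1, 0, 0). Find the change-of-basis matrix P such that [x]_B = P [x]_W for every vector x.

Take x = bj: its W-coordinates are the j-th standard unit vector, so P e_j — column j of P — equals [bj]_B.
b1 = -c1 + 0·c2 + c3, giving column 1 = (-1, 0, 1); repeating for each j gives P = [[-1, -2, 0], [0, -2, -1], [1, 1, 1]].

[[-1, -2, 0], [0, -2, -1], [1, 1, 1]]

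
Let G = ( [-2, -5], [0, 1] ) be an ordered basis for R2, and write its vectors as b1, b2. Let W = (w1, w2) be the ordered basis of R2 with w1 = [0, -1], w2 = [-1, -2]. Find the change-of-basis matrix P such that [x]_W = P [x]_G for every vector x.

[[1, -1], [2, 0]]

Take x = bj: its G-coordinates are the j-th standard unit vector, so P e_j — column j of P — equals [bj]_W.
b1 = w1 + 2w2, giving column 1 = [1, 2]; repeating for each j gives P = [[1, -1], [2, 0]].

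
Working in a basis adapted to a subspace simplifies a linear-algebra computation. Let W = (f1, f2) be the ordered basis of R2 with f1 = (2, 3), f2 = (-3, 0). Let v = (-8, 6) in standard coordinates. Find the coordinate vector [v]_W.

We seek scalars with c_1 f1 + c_2 f2 = v; equivalently solve M c = v where the columns of M are f1, f2.
System: 2c_1 - 3c_2 = -8, 3c_1 + 0c_2 = 6; solving gives c_1 = 2, c_2 = 4.
Check: 2f1 + 4f2 = (-8, 6).

(2, 4)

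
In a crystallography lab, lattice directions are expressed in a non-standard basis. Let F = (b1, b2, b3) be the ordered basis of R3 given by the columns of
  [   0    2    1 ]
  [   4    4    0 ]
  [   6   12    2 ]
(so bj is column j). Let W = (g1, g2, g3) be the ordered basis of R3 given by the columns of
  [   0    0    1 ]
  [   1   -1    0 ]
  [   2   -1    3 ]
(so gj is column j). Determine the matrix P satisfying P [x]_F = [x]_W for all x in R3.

[[2, 2, -1], [-2, -2, -1], [0, 2, 1]]

Let M have columns bj and N have columns gj. Then for every x, N [x]_W = x = M [x]_F, so P = N^(-1) M.
Since det N = 1, N^(-1) has integer entries; multiplying gives P = [[2, 2, -1], [-2, -2, -1], [0, 2, 1]].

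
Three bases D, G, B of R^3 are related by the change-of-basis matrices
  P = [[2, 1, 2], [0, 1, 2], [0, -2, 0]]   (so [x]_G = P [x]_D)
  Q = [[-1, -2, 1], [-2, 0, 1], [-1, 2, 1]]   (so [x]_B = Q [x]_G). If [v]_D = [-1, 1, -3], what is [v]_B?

[15, 12, -5]

First [v]_G = P [v]_D = [-7, -5, -2].
Then [v]_B = Q [v]_G = [15, 12, -5].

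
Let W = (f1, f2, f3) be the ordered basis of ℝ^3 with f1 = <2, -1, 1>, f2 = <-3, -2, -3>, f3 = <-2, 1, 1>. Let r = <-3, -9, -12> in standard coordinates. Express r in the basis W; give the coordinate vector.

<0, 3, -3>

We seek scalars with c_1 f1 + ... + c_3 f3 = r; equivalently solve M c = r where the columns of M are f1, ..., f3.
Row-reducing the augmented matrix [M | r] gives c = (0, 3, -3).
Check: 0·f1 + 3f2 - 3f3 = <-3, -9, -12>.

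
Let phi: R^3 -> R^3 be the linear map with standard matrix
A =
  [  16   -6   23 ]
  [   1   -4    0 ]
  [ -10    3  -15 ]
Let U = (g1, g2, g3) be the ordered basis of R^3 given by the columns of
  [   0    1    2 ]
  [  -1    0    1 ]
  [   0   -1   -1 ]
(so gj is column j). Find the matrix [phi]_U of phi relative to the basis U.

[[-1, -3, 3], [0, -3, 1], [3, -2, 1]]

Let P have columns g1, ..., g3. Then [phi]_U = P^(-1) A P.
Here det P = 1, so P^(-1) is integer; computing A P first and then P^(-1)(A P) gives [[-1, -3, 3], [0, -3, 1], [3, -2, 1]].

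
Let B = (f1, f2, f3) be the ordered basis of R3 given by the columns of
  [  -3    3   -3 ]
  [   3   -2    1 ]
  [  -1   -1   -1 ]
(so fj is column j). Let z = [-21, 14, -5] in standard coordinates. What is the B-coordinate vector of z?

[3, -1, 3]

[z]_B is the unique c with M c = z, where M has columns f1, ..., f3.
Row-reducing the augmented matrix [M | z] gives c = (3, -1, 3).
Check: 3f1 - f2 + 3f3 = [-21, 14, -5].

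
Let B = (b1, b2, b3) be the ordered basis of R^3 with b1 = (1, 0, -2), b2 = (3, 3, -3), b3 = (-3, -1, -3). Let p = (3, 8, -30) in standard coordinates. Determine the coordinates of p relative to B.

We seek scalars with c_1 b1 + ... + c_3 b3 = p; equivalently solve M c = p where the columns of M are b1, ..., b3.
Gaussian elimination on [M | p] yields c = (3, 4, 4).
Check: 3b1 + 4b2 + 4b3 = (3, 8, -30).

(3, 4, 4)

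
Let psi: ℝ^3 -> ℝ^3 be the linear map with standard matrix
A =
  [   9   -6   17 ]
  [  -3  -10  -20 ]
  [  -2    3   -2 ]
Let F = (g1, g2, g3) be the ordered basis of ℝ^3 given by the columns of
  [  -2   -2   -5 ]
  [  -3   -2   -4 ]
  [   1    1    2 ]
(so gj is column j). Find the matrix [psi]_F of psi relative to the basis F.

With P the matrix whose columns are g1, ..., g3, [psi]_F = P^(-1) A P.
Column by column: psi(g1) = A g1 = <17, 16, -7>; its F-coordinates <-2, 1, -3> give column 1.
Continuing for each basis vector yields [psi]_F = [[-2, 2, -3], [1, 0, -1], [-3, -3, -1]].

[[-2, 2, -3], [1, 0, -1], [-3, -3, -1]]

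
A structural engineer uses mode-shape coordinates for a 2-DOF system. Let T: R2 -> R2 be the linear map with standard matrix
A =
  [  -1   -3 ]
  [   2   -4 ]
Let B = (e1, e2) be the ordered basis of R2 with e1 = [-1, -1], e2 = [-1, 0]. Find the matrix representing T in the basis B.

[[-2, 2], [-2, -3]]

Let P have columns e1, e2. Then [T]_B = P^(-1) A P.
Here det P = -1, so P^(-1) is integer; computing A P first and then P^(-1)(A P) gives [[-2, 2], [-2, -3]].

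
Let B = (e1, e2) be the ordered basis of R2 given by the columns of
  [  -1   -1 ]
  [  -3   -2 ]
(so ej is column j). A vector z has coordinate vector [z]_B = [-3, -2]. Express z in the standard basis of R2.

The coordinates say z = -3e1 - 2e2; adding the scaled basis vectors gives [5, 13].

[5, 13]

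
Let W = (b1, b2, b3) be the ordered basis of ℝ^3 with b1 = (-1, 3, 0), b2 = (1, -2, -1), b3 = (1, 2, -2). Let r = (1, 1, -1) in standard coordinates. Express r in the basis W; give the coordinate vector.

[r]_W is the unique c with M c = r, where M has columns b1, ..., b3.
Gaussian elimination on [M | r] yields c = (-1, -1, 1).
Check: -b1 - b2 + b3 = (1, 1, -1).

(-1, -1, 1)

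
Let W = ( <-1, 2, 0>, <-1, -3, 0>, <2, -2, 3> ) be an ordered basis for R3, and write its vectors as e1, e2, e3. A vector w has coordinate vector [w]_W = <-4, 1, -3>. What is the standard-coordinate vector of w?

w = M [w]_W, where M has columns e1, ..., e3.
Carrying out the matrix-vector product, w = <-3, -5, -9>.

<-3, -5, -9>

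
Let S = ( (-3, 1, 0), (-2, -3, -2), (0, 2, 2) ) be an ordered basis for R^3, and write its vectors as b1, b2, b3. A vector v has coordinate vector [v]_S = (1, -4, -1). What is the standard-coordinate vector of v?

The coordinates say v = b1 - 4b2 - b3; adding the scaled basis vectors gives (5, 11, 6).

(5, 11, 6)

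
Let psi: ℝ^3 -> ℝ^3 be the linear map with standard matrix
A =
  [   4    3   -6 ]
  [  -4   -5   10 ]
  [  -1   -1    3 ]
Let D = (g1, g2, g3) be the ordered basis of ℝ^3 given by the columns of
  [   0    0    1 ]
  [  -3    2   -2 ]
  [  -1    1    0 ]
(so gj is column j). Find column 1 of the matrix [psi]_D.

Column 1 of [psi]_D is the D-coordinate vector of psi(g1).
In standard coordinates psi(g1) = A g1 = <-3, 5, 0>.
Converting to D: <-3, 5, 0> = g1 + g2 - 3g3, so the coordinate vector is <1, 1, -3>.

<1, 1, -3>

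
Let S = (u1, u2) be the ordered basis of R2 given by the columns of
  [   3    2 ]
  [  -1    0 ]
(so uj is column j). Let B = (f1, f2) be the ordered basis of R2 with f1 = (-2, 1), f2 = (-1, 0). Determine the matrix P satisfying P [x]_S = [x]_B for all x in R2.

[[-1, 0], [-1, -2]]

Take x = uj: its S-coordinates are the j-th standard unit vector, so P e_j — column j of P — equals [uj]_B.
u1 = -f1 - f2, giving column 1 = (-1, -1); repeating for each j gives P = [[-1, 0], [-1, -2]].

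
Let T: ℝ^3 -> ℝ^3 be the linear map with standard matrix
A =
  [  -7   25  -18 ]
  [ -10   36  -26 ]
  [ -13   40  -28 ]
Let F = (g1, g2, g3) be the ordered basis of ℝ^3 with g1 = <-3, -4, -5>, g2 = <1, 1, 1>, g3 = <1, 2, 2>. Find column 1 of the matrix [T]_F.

Compute T(g1) = A g1 = <11, 16, 19> in standard coordinates.
Then write this in F-coordinates: solve for y in y_1 g1 + ... + y_3 g3 = <11, 16, 19>.
This gives y = <-3, 0, 2>, which is column 1 of [T]_F.

<-3, 0, 2>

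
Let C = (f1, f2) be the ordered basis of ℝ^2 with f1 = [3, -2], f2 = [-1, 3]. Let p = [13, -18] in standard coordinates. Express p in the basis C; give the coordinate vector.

[3, -4]

Write p = c_1 f1 + c_2 f2 and solve for the c_i.
System: 3c_1 - c_2 = 13, -2c_1 + 3c_2 = -18; solving gives c_1 = 3, c_2 = -4.
Check: 3f1 - 4f2 = [13, -18].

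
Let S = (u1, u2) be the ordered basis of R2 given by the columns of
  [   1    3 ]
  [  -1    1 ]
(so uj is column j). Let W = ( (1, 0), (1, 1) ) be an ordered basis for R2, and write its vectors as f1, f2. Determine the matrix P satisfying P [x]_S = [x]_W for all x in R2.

Let M have columns uj and N have columns fj. Then for every x, N [x]_W = x = M [x]_S, so P = N^(-1) M.
Since det N = 1, N^(-1) has integer entries; multiplying gives P = [[2, 2], [-1, 1]].

[[2, 2], [-1, 1]]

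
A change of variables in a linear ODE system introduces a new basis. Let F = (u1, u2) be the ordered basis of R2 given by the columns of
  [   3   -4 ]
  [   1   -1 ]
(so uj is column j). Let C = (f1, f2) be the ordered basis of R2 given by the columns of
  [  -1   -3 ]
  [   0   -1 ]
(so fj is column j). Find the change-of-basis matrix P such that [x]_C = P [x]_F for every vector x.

Take x = uj: its F-coordinates are the j-th standard unit vector, so P e_j — column j of P — equals [uj]_C.
u1 = 0·f1 - f2, giving column 1 = [0, -1]; repeating for each j gives P = [[0, 1], [-1, 1]].

[[0, 1], [-1, 1]]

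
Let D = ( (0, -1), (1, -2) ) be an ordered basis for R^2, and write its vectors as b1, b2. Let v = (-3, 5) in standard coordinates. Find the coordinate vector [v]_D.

Write v = c_1 b1 + c_2 b2 and solve for the c_i.
System: 0c_1 + c_2 = -3, -c_1 - 2c_2 = 5; solving gives c_1 = 1, c_2 = -3.
Check: b1 - 3b2 = (-3, 5).

(1, -3)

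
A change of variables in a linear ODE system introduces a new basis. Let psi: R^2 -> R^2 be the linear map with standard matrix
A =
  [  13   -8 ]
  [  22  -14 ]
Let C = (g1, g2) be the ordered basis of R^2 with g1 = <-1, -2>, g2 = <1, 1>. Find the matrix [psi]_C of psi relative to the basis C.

[[-3, -3], [0, 2]]

With P the matrix whose columns are g1, g2, [psi]_C = P^(-1) A P.
Column by column: psi(g1) = A g1 = <3, 6>; its C-coordinates <-3, 0> give column 1.
Continuing for each basis vector yields [psi]_C = [[-3, -3], [0, 2]].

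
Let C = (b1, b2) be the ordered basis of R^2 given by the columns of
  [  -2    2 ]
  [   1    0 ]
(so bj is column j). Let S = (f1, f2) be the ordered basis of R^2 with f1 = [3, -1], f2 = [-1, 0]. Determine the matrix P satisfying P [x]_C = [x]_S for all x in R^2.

Take x = bj: its C-coordinates are the j-th standard unit vector, so P e_j — column j of P — equals [bj]_S.
b1 = -f1 - f2, giving column 1 = [-1, -1]; repeating for each j gives P = [[-1, 0], [-1, -2]].

[[-1, 0], [-1, -2]]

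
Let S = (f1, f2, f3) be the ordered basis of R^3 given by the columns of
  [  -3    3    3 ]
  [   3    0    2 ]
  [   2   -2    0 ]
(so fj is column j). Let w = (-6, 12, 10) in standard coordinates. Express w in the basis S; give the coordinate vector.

Write w = c_1 f1 + ... + c_3 f3 and solve for the c_i.
Row-reducing the augmented matrix [M | w] gives c = (2, -3, 3).
Check: 2f1 - 3f2 + 3f3 = (-6, 12, 10).

(2, -3, 3)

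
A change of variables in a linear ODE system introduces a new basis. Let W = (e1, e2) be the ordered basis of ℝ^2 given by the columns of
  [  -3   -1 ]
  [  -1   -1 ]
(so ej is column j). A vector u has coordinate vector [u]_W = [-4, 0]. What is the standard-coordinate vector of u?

[12, 4]

By definition u = -4e1 + 0·e2.
Summing componentwise gives [12, 4].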